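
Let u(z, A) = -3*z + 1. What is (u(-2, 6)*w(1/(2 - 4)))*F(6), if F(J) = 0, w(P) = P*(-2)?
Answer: 0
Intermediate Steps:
u(z, A) = 1 - 3*z
w(P) = -2*P
(u(-2, 6)*w(1/(2 - 4)))*F(6) = ((1 - 3*(-2))*(-2/(2 - 4)))*0 = ((1 + 6)*(-2/(-2)))*0 = (7*(-2*(-1/2)))*0 = (7*1)*0 = 7*0 = 0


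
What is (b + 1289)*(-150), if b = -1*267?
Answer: -153300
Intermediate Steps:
b = -267
(b + 1289)*(-150) = (-267 + 1289)*(-150) = 1022*(-150) = -153300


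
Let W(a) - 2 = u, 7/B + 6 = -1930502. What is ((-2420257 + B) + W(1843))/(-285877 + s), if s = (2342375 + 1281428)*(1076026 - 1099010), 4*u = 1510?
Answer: 203112733599/6990938047007684 ≈ 2.9054e-5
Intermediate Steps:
B = -7/1930508 (B = 7/(-6 - 1930502) = 7/(-1930508) = 7*(-1/1930508) = -7/1930508 ≈ -3.6260e-6)
u = 755/2 (u = (1/4)*1510 = 755/2 ≈ 377.50)
W(a) = 759/2 (W(a) = 2 + 755/2 = 759/2)
s = -83289488152 (s = 3623803*(-22984) = -83289488152)
((-2420257 + B) + W(1843))/(-285877 + s) = ((-2420257 - 7/1930508) + 759/2)/(-285877 - 83289488152) = (-4672325500563/1930508 + 759/2)/(-83289774029) = -4671592872777/1930508*(-1/83289774029) = 203112733599/6990938047007684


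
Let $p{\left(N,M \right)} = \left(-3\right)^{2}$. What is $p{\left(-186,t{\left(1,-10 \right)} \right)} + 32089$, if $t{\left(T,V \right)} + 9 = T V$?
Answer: $32098$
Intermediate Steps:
$t{\left(T,V \right)} = -9 + T V$
$p{\left(N,M \right)} = 9$
$p{\left(-186,t{\left(1,-10 \right)} \right)} + 32089 = 9 + 32089 = 32098$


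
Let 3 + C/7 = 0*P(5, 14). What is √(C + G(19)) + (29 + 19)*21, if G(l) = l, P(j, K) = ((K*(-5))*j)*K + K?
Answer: 1008 + I*√2 ≈ 1008.0 + 1.4142*I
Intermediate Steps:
P(j, K) = K - 5*j*K² (P(j, K) = ((-5*K)*j)*K + K = (-5*K*j)*K + K = -5*j*K² + K = K - 5*j*K²)
C = -21 (C = -21 + 7*(0*(14*(1 - 5*14*5))) = -21 + 7*(0*(14*(1 - 350))) = -21 + 7*(0*(14*(-349))) = -21 + 7*(0*(-4886)) = -21 + 7*0 = -21 + 0 = -21)
√(C + G(19)) + (29 + 19)*21 = √(-21 + 19) + (29 + 19)*21 = √(-2) + 48*21 = I*√2 + 1008 = 1008 + I*√2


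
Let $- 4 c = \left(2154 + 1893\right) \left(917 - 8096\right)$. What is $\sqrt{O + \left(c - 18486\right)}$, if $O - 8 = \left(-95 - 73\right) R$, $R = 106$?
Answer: $\frac{\sqrt{28908269}}{2} \approx 2688.3$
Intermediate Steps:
$c = \frac{29053413}{4}$ ($c = - \frac{\left(2154 + 1893\right) \left(917 - 8096\right)}{4} = - \frac{4047 \left(-7179\right)}{4} = \left(- \frac{1}{4}\right) \left(-29053413\right) = \frac{29053413}{4} \approx 7.2634 \cdot 10^{6}$)
$O = -17800$ ($O = 8 + \left(-95 - 73\right) 106 = 8 - 17808 = -17800$)
$\sqrt{O + \left(c - 18486\right)} = \sqrt{-17800 + \left(\frac{29053413}{4} - 18486\right)} = \sqrt{-17800 + \frac{28979469}{4}} = \sqrt{\frac{28908269}{4}} = \frac{\sqrt{28908269}}{2}$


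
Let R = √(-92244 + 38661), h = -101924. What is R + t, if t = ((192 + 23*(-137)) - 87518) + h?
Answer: -192401 + I*√53583 ≈ -1.924e+5 + 231.48*I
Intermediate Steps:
R = I*√53583 (R = √(-53583) = I*√53583 ≈ 231.48*I)
t = -192401 (t = ((192 + 23*(-137)) - 87518) - 101924 = ((192 - 3151) - 87518) - 101924 = (-2959 - 87518) - 101924 = -90477 - 101924 = -192401)
R + t = I*√53583 - 192401 = -192401 + I*√53583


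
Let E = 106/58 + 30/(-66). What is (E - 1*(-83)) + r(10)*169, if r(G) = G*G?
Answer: 5418015/319 ≈ 16984.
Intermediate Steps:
E = 438/319 (E = 106*(1/58) + 30*(-1/66) = 53/29 - 5/11 = 438/319 ≈ 1.3730)
r(G) = G**2
(E - 1*(-83)) + r(10)*169 = (438/319 - 1*(-83)) + 10**2*169 = (438/319 + 83) + 100*169 = 26915/319 + 16900 = 5418015/319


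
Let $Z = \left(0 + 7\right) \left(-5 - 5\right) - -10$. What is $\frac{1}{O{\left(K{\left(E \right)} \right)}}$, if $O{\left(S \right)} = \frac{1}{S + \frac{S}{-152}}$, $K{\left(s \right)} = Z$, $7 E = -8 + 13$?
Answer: $- \frac{2265}{38} \approx -59.605$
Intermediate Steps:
$E = \frac{5}{7}$ ($E = \frac{-8 + 13}{7} = \frac{1}{7} \cdot 5 = \frac{5}{7} \approx 0.71429$)
$Z = -60$ ($Z = 7 \left(-10\right) + 10 = -70 + 10 = -60$)
$K{\left(s \right)} = -60$
$O{\left(S \right)} = \frac{152}{151 S}$ ($O{\left(S \right)} = \frac{1}{S + S \left(- \frac{1}{152}\right)} = \frac{1}{S - \frac{S}{152}} = \frac{1}{\frac{151}{152} S} = \frac{152}{151 S}$)
$\frac{1}{O{\left(K{\left(E \right)} \right)}} = \frac{1}{\frac{152}{151} \frac{1}{-60}} = \frac{1}{\frac{152}{151} \left(- \frac{1}{60}\right)} = \frac{1}{- \frac{38}{2265}} = - \frac{2265}{38}$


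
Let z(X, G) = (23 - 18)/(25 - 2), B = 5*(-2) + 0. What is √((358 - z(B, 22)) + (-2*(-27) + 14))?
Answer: √225239/23 ≈ 20.634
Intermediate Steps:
B = -10 (B = -10 + 0 = -10)
z(X, G) = 5/23
√((358 - z(B, 22)) + (-2*(-27) + 14)) = √((358 - 1*5/23) + (-2*(-27) + 14)) = √((358 - 5/23) + (54 + 14)) = √(8229/23 + 68) = √(9793/23) = √225239/23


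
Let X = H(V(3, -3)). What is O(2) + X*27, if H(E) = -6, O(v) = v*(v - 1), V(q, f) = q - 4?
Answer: -160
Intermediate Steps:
V(q, f) = -4 + q
O(v) = v*(-1 + v)
X = -6
O(2) + X*27 = 2*(-1 + 2) - 6*27 = 2*1 - 162 = 2 - 162 = -160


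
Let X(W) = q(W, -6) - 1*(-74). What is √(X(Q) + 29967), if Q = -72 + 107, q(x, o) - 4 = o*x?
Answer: 3*√3315 ≈ 172.73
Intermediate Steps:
q(x, o) = 4 + o*x
Q = 35
X(W) = 78 - 6*W (X(W) = (4 - 6*W) - 1*(-74) = (4 - 6*W) + 74 = 78 - 6*W)
√(X(Q) + 29967) = √((78 - 6*35) + 29967) = √((78 - 210) + 29967) = √(-132 + 29967) = √29835 = 3*√3315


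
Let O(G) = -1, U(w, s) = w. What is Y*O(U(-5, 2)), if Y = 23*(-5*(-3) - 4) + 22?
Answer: -275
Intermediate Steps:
Y = 275 (Y = 23*(15 - 4) + 22 = 23*11 + 22 = 253 + 22 = 275)
Y*O(U(-5, 2)) = 275*(-1) = -275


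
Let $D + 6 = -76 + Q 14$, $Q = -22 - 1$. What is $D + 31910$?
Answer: $31506$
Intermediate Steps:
$Q = -23$ ($Q = -22 - 1 = -23$)
$D = -404$ ($D = -6 - 398 = -404$)
$D + 31910 = -404 + 31910 = 31506$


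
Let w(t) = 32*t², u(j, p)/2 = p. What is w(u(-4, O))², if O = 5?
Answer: 10240000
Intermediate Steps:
u(j, p) = 2*p
w(u(-4, O))² = (32*(2*5)²)² = (32*10²)² = (32*100)² = 3200² = 10240000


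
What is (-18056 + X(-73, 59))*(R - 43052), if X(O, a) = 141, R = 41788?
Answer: 22644560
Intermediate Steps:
(-18056 + X(-73, 59))*(R - 43052) = (-18056 + 141)*(41788 - 43052) = -17915*(-1264) = 22644560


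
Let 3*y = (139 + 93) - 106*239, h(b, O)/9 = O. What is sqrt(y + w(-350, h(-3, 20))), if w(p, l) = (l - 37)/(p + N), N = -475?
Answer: I*sqrt(1882689)/15 ≈ 91.474*I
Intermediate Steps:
h(b, O) = 9*O
w(p, l) = (-37 + l)/(-475 + p) (w(p, l) = (l - 37)/(p - 475) = (-37 + l)/(-475 + p))
y = -25102/3 (y = ((139 + 93) - 106*239)/3 = (232 - 25334)/3 = (1/3)*(-25102) = -25102/3 ≈ -8367.3)
sqrt(y + w(-350, h(-3, 20))) = sqrt(-25102/3 + (-37 + 9*20)/(-475 - 350)) = sqrt(-25102/3 + (-37 + 180)/(-825)) = sqrt(-25102/3 - 1/825*143) = sqrt(-25102/3 - 13/75) = sqrt(-627563/75) = I*sqrt(1882689)/15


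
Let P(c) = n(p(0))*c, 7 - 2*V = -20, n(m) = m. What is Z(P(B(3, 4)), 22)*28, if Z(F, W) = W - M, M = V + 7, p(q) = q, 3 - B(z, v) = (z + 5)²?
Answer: 42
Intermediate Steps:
B(z, v) = 3 - (5 + z)² (B(z, v) = 3 - (z + 5)² = 3 - (5 + z)²)
V = 27/2 (V = 7/2 - ½*(-20) = 7/2 + 10 = 27/2 ≈ 13.500)
M = 41/2 (M = 27/2 + 7 = 41/2 ≈ 20.500)
P(c) = 0 (P(c) = 0*c = 0)
Z(F, W) = -41/2 + W (Z(F, W) = W - 1*41/2 = W - 41/2 = -41/2 + W)
Z(P(B(3, 4)), 22)*28 = (-41/2 + 22)*28 = (3/2)*28 = 42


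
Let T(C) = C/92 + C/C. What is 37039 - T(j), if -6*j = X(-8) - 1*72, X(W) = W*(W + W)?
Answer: 2555629/69 ≈ 37038.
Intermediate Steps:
X(W) = 2*W² (X(W) = W*(2*W) = 2*W²)
j = -28/3 (j = -(2*(-8)² - 1*72)/6 = -(2*64 - 72)/6 = -(128 - 72)/6 = -⅙*56 = -28/3 ≈ -9.3333)
T(C) = 1 + C/92 (T(C) = C*(1/92) + 1 = C/92 + 1 = 1 + C/92)
37039 - T(j) = 37039 - (1 + (1/92)*(-28/3)) = 37039 - (1 - 7/69) = 37039 - 1*62/69 = 37039 - 62/69 = 2555629/69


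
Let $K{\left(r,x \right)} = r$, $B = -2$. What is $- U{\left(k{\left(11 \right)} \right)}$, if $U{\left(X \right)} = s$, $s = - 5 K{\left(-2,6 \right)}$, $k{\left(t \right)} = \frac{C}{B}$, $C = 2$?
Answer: $-10$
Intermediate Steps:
$k{\left(t \right)} = -1$ ($k{\left(t \right)} = \frac{2}{-2} = 2 \left(- \frac{1}{2}\right) = -1$)
$s = 10$ ($s = \left(-5\right) \left(-2\right) = 10$)
$U{\left(X \right)} = 10$
$- U{\left(k{\left(11 \right)} \right)} = \left(-1\right) 10 = -10$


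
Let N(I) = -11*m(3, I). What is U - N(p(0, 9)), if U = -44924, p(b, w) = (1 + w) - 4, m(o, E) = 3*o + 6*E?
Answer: -44429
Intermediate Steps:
p(b, w) = -3 + w
N(I) = -99 - 66*I (N(I) = -11*(3*3 + 6*I) = -11*(9 + 6*I) = -99 - 66*I)
U - N(p(0, 9)) = -44924 - (-99 - 66*(-3 + 9)) = -44924 - (-99 - 66*6) = -44924 - (-99 - 396) = -44924 - 1*(-495) = -44924 + 495 = -44429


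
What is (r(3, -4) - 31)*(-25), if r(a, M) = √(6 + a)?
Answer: 700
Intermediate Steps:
(r(3, -4) - 31)*(-25) = (√(6 + 3) - 31)*(-25) = (√9 - 31)*(-25) = (3 - 31)*(-25) = -28*(-25) = 700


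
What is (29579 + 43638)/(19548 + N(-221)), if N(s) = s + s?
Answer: 73217/19106 ≈ 3.8321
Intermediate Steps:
N(s) = 2*s
(29579 + 43638)/(19548 + N(-221)) = (29579 + 43638)/(19548 + 2*(-221)) = 73217/(19548 - 442) = 73217/19106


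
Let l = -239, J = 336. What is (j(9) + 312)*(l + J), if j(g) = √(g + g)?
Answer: 30264 + 291*√2 ≈ 30676.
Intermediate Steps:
j(g) = √2*√g (j(g) = √(2*g) = √2*√g)
(j(9) + 312)*(l + J) = (√2*√9 + 312)*(-239 + 336) = (√2*3 + 312)*97 = (3*√2 + 312)*97 = (312 + 3*√2)*97 = 30264 + 291*√2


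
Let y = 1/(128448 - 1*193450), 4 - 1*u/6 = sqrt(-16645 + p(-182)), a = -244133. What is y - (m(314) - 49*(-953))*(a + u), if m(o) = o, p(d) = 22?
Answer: 745950484551397/65002 + 846198*I*sqrt(1847) ≈ 1.1476e+10 + 3.6367e+7*I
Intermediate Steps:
u = 24 - 18*I*sqrt(1847) (u = 24 - 6*sqrt(-16645 + 22) = 24 - 18*I*sqrt(1847) ≈ 24.0 - 773.58*I)
y = -1/65002 (y = 1/(128448 - 193450) = 1/(-65002) = -1/65002 ≈ -1.5384e-5)
y - (m(314) - 49*(-953))*(a + u) = -1/65002 - (314 - 49*(-953))*(-244133 + (24 - 18*I*sqrt(1847))) = -1/65002 - (314 + 46697)*(-244109 - 18*I*sqrt(1847)) = -1/65002 - 47011*(-244109 - 18*I*sqrt(1847)) = -1/65002 - (-11475808199 - 846198*I*sqrt(1847)) = -1/65002 + (11475808199 + 846198*I*sqrt(1847)) = 745950484551397/65002 + 846198*I*sqrt(1847)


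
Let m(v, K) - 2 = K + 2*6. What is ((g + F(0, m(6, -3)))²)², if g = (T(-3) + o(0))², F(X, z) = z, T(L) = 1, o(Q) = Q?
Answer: 20736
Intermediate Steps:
m(v, K) = 14 + K (m(v, K) = 2 + (K + 2*6) = 2 + (K + 12) = 2 + (12 + K) = 14 + K)
g = 1 (g = (1 + 0)² = 1² = 1)
((g + F(0, m(6, -3)))²)² = ((1 + (14 - 3))²)² = ((1 + 11)²)² = (12²)² = 144² = 20736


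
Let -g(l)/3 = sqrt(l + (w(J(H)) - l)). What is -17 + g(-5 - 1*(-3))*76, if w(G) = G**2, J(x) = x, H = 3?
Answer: -701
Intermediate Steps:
g(l) = -9 (g(l) = -3*sqrt(l + (3**2 - l)) = -3*sqrt(l + (9 - l)) = -3*sqrt(9) = -3*3 = -9)
-17 + g(-5 - 1*(-3))*76 = -17 - 9*76 = -17 - 684 = -701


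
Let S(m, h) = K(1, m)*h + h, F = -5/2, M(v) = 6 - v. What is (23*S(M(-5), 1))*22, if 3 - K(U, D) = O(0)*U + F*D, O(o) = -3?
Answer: 17457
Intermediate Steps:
F = -5/2 (F = -5*½ = -5/2 ≈ -2.5000)
K(U, D) = 3 + 3*U + 5*D/2 (K(U, D) = 3 - (-3*U - 5*D/2) = 3 + (3*U + 5*D/2) = 3 + 3*U + 5*D/2)
S(m, h) = h + h*(6 + 5*m/2) (S(m, h) = (3 + 3*1 + 5*m/2)*h + h = (3 + 3 + 5*m/2)*h + h = (6 + 5*m/2)*h + h = h*(6 + 5*m/2) + h = h + h*(6 + 5*m/2))
(23*S(M(-5), 1))*22 = (23*((½)*1*(14 + 5*(6 - 1*(-5)))))*22 = (23*((½)*1*(14 + 5*(6 + 5))))*22 = (23*((½)*1*(14 + 5*11)))*22 = (23*((½)*1*(14 + 55)))*22 = (23*((½)*1*69))*22 = (23*(69/2))*22 = (1587/2)*22 = 17457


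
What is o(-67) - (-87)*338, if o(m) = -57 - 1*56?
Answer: 29293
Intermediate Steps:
o(m) = -113 (o(m) = -57 - 56 = -113)
o(-67) - (-87)*338 = -113 - (-87)*338 = -113 - 1*(-29406) = -113 + 29406 = 29293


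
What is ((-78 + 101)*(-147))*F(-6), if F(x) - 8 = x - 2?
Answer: 0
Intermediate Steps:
F(x) = 6 + x (F(x) = 8 + (x - 2) = 8 + (-2 + x) = 6 + x)
((-78 + 101)*(-147))*F(-6) = ((-78 + 101)*(-147))*(6 - 6) = (23*(-147))*0 = -3381*0 = 0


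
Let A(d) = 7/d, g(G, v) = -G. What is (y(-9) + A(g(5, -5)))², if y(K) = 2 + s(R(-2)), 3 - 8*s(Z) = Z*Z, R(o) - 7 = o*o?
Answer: 80089/400 ≈ 200.22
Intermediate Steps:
R(o) = 7 + o² (R(o) = 7 + o*o = 7 + o²)
s(Z) = 3/8 - Z²/8 (s(Z) = 3/8 - Z*Z/8 = 3/8 - Z²/8)
y(K) = -51/4 (y(K) = 2 + (3/8 - (7 + (-2)²)²/8) = 2 + (3/8 - (7 + 4)²/8) = 2 + (3/8 - ⅛*11²) = 2 + (3/8 - ⅛*121) = 2 + (3/8 - 121/8) = 2 - 59/4 = -51/4)
(y(-9) + A(g(5, -5)))² = (-51/4 + 7/((-1*5)))² = (-51/4 + 7/(-5))² = (-51/4 + 7*(-⅕))² = (-51/4 - 7/5)² = (-283/20)² = 80089/400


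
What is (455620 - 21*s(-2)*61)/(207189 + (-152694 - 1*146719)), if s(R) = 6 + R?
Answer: -7039/1441 ≈ -4.8848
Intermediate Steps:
(455620 - 21*s(-2)*61)/(207189 + (-152694 - 1*146719)) = (455620 - 21*(6 - 2)*61)/(207189 + (-152694 - 1*146719)) = (455620 - 21*4*61)/(207189 + (-152694 - 146719)) = (455620 - 84*61)/(207189 - 299413) = (455620 - 5124)/(-92224) = 450496*(-1/92224) = -7039/1441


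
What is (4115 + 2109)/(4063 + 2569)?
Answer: 778/829 ≈ 0.93848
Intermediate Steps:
(4115 + 2109)/(4063 + 2569) = 6224/6632 = 6224*(1/6632) = 778/829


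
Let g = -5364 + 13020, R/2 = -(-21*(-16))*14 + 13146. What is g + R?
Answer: 24540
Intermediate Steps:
R = 16884 (R = 2*(-(-21*(-16))*14 + 13146) = 2*(-336*14 + 13146) = 2*(-1*4704 + 13146) = 2*(-4704 + 13146) = 2*8442 = 16884)
g = 7656
g + R = 7656 + 16884 = 24540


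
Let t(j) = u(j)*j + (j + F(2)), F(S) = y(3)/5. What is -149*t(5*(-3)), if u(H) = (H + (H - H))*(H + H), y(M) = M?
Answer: 5039478/5 ≈ 1.0079e+6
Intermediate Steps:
F(S) = ⅗ (F(S) = 3/5 = 3*(⅕) = ⅗)
u(H) = 2*H² (u(H) = (H + 0)*(2*H) = H*(2*H) = 2*H²)
t(j) = ⅗ + j + 2*j³ (t(j) = (2*j²)*j + (j + ⅗) = 2*j³ + (⅗ + j) = ⅗ + j + 2*j³)
-149*t(5*(-3)) = -149*(⅗ + 5*(-3) + 2*(5*(-3))³) = -149*(⅗ - 15 + 2*(-15)³) = -149*(⅗ - 15 + 2*(-3375)) = -149*(⅗ - 15 - 6750) = -149*(-33822/5) = 5039478/5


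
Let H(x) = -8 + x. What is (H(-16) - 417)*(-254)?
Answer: 112014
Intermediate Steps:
(H(-16) - 417)*(-254) = ((-8 - 16) - 417)*(-254) = (-24 - 417)*(-254) = -441*(-254) = 112014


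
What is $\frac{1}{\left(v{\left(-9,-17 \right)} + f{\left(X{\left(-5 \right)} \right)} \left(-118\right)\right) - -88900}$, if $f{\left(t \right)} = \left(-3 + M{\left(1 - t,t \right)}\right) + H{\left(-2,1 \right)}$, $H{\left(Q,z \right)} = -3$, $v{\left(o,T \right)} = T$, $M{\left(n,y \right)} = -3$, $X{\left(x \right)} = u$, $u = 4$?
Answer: $\frac{1}{89945} \approx 1.1118 \cdot 10^{-5}$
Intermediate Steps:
$X{\left(x \right)} = 4$
$f{\left(t \right)} = -9$ ($f{\left(t \right)} = \left(-3 - 3\right) - 3 = -6 - 3 = -9$)
$\frac{1}{\left(v{\left(-9,-17 \right)} + f{\left(X{\left(-5 \right)} \right)} \left(-118\right)\right) - -88900} = \frac{1}{\left(-17 - -1062\right) - -88900} = \frac{1}{\left(-17 + 1062\right) + 88900} = \frac{1}{1045 + 88900} = \frac{1}{89945}$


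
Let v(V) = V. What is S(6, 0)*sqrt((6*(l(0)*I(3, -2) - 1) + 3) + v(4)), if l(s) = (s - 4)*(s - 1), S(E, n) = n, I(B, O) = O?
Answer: 0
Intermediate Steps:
l(s) = (-1 + s)*(-4 + s) (l(s) = (-4 + s)*(-1 + s) = (-1 + s)*(-4 + s))
S(6, 0)*sqrt((6*(l(0)*I(3, -2) - 1) + 3) + v(4)) = 0*sqrt((6*((4 + 0**2 - 5*0)*(-2) - 1) + 3) + 4) = 0*sqrt((6*((4 + 0 + 0)*(-2) - 1) + 3) + 4) = 0*sqrt((6*(4*(-2) - 1) + 3) + 4) = 0*sqrt((6*(-8 - 1) + 3) + 4) = 0*sqrt((6*(-9) + 3) + 4) = 0*sqrt((-54 + 3) + 4) = 0*sqrt(-51 + 4) = 0*sqrt(-47) = 0*(I*sqrt(47)) = 0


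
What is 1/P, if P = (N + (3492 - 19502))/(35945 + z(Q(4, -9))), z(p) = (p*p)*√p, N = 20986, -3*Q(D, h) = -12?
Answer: 35977/4976 ≈ 7.2301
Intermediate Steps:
Q(D, h) = 4 (Q(D, h) = -⅓*(-12) = 4)
z(p) = p^(5/2) (z(p) = p²*√p = p^(5/2))
P = 4976/35977 (P = (20986 + (3492 - 19502))/(35945 + 4^(5/2)) = (20986 - 16010)/(35945 + 32) = 4976/35977 ≈ 0.13831)
1/P = 1/(4976/35977) = 35977/4976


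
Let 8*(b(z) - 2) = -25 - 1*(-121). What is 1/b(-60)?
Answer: 1/14 ≈ 0.071429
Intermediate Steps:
b(z) = 14 (b(z) = 2 + (-25 - 1*(-121))/8 = 2 + (-25 + 121)/8 = 2 + (⅛)*96 = 2 + 12 = 14)
1/b(-60) = 1/14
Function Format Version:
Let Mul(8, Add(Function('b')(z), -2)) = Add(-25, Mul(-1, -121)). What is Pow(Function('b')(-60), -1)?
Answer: Rational(1, 14) ≈ 0.071429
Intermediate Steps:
Function('b')(z) = 14 (Function('b')(z) = Add(2, Mul(Rational(1, 8), Add(-25, Mul(-1, -121)))) = Add(2, Mul(Rational(1, 8), Add(-25, 121))) = Add(2, Mul(Rational(1, 8), 96)) = Add(2, 12) = 14)
Pow(Function('b')(-60), -1) = Pow(14, -1) = Rational(1, 14)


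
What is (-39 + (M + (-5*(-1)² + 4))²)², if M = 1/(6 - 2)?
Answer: 378225/256 ≈ 1477.4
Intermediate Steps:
M = ¼ (M = 1/4 = ¼ ≈ 0.25000)
(-39 + (M + (-5*(-1)² + 4))²)² = (-39 + (¼ + (-5*(-1)² + 4))²)² = (-39 + (¼ + (-5*1 + 4))²)² = (-39 + (¼ + (-5 + 4))²)² = (-39 + (¼ - 1)²)² = (-39 + (-¾)²)² = (-39 + 9/16)² = (-615/16)² = 378225/256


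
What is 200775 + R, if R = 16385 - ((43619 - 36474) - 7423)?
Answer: 217438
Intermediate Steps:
R = 16663 (R = 16385 - (7145 - 7423) = 16385 - 1*(-278) = 16385 + 278 = 16663)
200775 + R = 200775 + 16663 = 217438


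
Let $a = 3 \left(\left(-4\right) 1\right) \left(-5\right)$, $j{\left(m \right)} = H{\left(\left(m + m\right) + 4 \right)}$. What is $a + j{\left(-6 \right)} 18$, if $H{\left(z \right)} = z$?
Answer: $-84$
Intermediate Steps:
$j{\left(m \right)} = 4 + 2 m$ ($j{\left(m \right)} = \left(m + m\right) + 4 = 2 m + 4 = 4 + 2 m$)
$a = 60$ ($a = 3 \left(-4\right) \left(-5\right) = \left(-12\right) \left(-5\right) = 60$)
$a + j{\left(-6 \right)} 18 = 60 + \left(4 + 2 \left(-6\right)\right) 18 = 60 + \left(4 - 12\right) 18 = 60 - 144 = -84$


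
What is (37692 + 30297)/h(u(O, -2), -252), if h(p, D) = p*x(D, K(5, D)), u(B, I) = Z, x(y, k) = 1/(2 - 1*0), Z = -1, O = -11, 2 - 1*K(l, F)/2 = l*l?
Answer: -135978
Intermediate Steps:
K(l, F) = 4 - 2*l**2 (K(l, F) = 4 - 2*l*l = 4 - 2*l**2)
x(y, k) = 1/2 (x(y, k) = 1/(2 + 0) = 1/2)
u(B, I) = -1
h(p, D) = p/2 (h(p, D) = p*(1/2) = p/2)
(37692 + 30297)/h(u(O, -2), -252) = (37692 + 30297)/(((1/2)*(-1))) = 67989/(-1/2) = 67989*(-2) = -135978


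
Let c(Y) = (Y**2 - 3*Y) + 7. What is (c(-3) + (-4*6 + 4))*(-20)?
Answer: -100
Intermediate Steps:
c(Y) = 7 + Y**2 - 3*Y
(c(-3) + (-4*6 + 4))*(-20) = ((7 + (-3)**2 - 3*(-3)) + (-4*6 + 4))*(-20) = ((7 + 9 + 9) + (-24 + 4))*(-20) = (25 - 20)*(-20) = 5*(-20) = -100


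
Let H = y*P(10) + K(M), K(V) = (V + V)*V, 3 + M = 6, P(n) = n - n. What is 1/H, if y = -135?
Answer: 1/18 ≈ 0.055556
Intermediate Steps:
P(n) = 0
M = 3 (M = -3 + 6 = 3)
K(V) = 2*V² (K(V) = (2*V)*V = 2*V²)
H = 18 (H = -135*0 + 2*3² = 0 + 2*9 = 0 + 18 = 18)
1/H = 1/18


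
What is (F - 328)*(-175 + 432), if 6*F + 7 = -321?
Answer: -295036/3 ≈ -98345.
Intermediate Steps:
F = -164/3 (F = -7/6 + (⅙)*(-321) = -7/6 - 107/2 = -164/3 ≈ -54.667)
(F - 328)*(-175 + 432) = (-164/3 - 328)*(-175 + 432) = -1148/3*257 = -295036/3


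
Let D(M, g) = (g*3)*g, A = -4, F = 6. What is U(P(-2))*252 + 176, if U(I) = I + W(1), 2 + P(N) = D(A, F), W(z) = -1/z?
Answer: 26636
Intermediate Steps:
D(M, g) = 3*g**2 (D(M, g) = (3*g)*g = 3*g**2)
P(N) = 106 (P(N) = -2 + 3*6**2 = -2 + 3*36 = -2 + 108 = 106)
U(I) = -1 + I (U(I) = I - 1/1 = I - 1*1 = I - 1 = -1 + I)
U(P(-2))*252 + 176 = (-1 + 106)*252 + 176 = 105*252 + 176 = 26460 + 176 = 26636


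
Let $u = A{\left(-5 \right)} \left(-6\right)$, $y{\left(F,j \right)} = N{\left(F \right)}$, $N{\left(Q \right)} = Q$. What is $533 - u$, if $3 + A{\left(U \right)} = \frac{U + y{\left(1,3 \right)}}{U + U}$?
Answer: $\frac{2587}{5} \approx 517.4$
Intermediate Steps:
$y{\left(F,j \right)} = F$
$A{\left(U \right)} = -3 + \frac{1 + U}{2 U}$ ($A{\left(U \right)} = -3 + \frac{U + 1}{U + U} = -3 + \frac{1 + U}{2 U}$)
$u = \frac{78}{5}$ ($u = \frac{1 - -25}{2 \left(-5\right)} \left(-6\right) = \frac{1}{2} \left(- \frac{1}{5}\right) \left(1 + 25\right) \left(-6\right) = \frac{1}{2} \left(- \frac{1}{5}\right) 26 \left(-6\right) = \left(- \frac{13}{5}\right) \left(-6\right) = \frac{78}{5} \approx 15.6$)
$533 - u = 533 - \frac{78}{5} = \frac{2587}{5}$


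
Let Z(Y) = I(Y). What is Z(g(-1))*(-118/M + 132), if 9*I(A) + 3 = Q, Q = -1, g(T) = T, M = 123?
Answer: -64472/1107 ≈ -58.240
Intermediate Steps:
I(A) = -4/9 (I(A) = -⅓ + (⅑)*(-1) = -⅓ - ⅑ = -4/9)
Z(Y) = -4/9
Z(g(-1))*(-118/M + 132) = -4*(-118/123 + 132)/9 = -4/9*16118/123 = -64472/1107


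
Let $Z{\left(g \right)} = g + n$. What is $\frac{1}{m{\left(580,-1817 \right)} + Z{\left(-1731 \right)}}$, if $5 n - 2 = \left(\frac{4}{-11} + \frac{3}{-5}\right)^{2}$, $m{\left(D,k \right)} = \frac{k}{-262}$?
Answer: $- \frac{3962750}{6829717067} \approx -0.00058022$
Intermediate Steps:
$m{\left(D,k \right)} = - \frac{k}{262}$ ($m{\left(D,k \right)} = k \left(- \frac{1}{262}\right) = - \frac{k}{262}$)
$n = \frac{8859}{15125}$ ($n = \frac{2}{5} + \frac{\left(\frac{4}{-11} + \frac{3}{-5}\right)^{2}}{5} = \frac{2}{5} + \frac{\left(4 \left(- \frac{1}{11}\right) + 3 \left(- \frac{1}{5}\right)\right)^{2}}{5} = \frac{2}{5} + \frac{\left(- \frac{4}{11} - \frac{3}{5}\right)^{2}}{5} = \frac{2}{5} + \frac{\left(- \frac{53}{55}\right)^{2}}{5} = \frac{2}{5} + \frac{1}{5} \cdot \frac{2809}{3025} = \frac{2}{5} + \frac{2809}{15125} = \frac{8859}{15125} \approx 0.58572$)
$Z{\left(g \right)} = \frac{8859}{15125} + g$ ($Z{\left(g \right)} = g + \frac{8859}{15125} = \frac{8859}{15125} + g$)
$\frac{1}{m{\left(580,-1817 \right)} + Z{\left(-1731 \right)}} = \frac{1}{\left(- \frac{1}{262}\right) \left(-1817\right) + \left(\frac{8859}{15125} - 1731\right)} = \frac{1}{\frac{1817}{262} - \frac{26172516}{15125}} = \frac{1}{- \frac{6829717067}{3962750}} = - \frac{3962750}{6829717067}$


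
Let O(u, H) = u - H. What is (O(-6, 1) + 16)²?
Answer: 81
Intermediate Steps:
(O(-6, 1) + 16)² = ((-6 - 1*1) + 16)² = ((-6 - 1) + 16)² = (-7 + 16)² = 9² = 81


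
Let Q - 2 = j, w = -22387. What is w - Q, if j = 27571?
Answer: -49960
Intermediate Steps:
Q = 27573 (Q = 2 + 27571 = 27573)
w - Q = -22387 - 1*27573 = -22387 - 27573 = -49960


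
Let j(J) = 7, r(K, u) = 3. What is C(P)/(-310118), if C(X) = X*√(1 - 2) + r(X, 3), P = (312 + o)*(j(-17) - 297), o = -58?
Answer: -3/310118 + 36830*I/155059 ≈ -9.6737e-6 + 0.23752*I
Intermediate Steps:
P = -73660 (P = (312 - 58)*(7 - 297) = 254*(-290) = -73660)
C(X) = 3 + I*X (C(X) = X*√(1 - 2) + 3 = X*√(-1) + 3 = X*I + 3 = I*X + 3 = 3 + I*X)
C(P)/(-310118) = (3 + I*(-73660))/(-310118) = (3 - 73660*I)*(-1/310118) = -3/310118 + 36830*I/155059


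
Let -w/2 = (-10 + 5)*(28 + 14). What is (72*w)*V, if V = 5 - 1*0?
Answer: 151200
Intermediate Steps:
w = 420 (w = -2*(-10 + 5)*(28 + 14) = -(-10)*42 = -2*(-210) = 420)
V = 5 (V = 5 + 0 = 5)
(72*w)*V = (72*420)*5 = 30240*5 = 151200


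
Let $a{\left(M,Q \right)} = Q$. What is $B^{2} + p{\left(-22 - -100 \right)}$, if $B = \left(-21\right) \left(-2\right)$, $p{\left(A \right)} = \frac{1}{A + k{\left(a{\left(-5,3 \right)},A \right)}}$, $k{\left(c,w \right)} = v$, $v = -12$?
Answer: $\frac{116425}{66} \approx 1764.0$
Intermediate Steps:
$k{\left(c,w \right)} = -12$
$p{\left(A \right)} = \frac{1}{-12 + A}$ ($p{\left(A \right)} = \frac{1}{A - 12} = \frac{1}{-12 + A}$)
$B = 42$
$B^{2} + p{\left(-22 - -100 \right)} = 42^{2} + \frac{1}{-12 - -78} = 1764 + \frac{1}{-12 + \left(-22 + 100\right)} = 1764 + \frac{1}{-12 + 78} = 1764 + \frac{1}{66} = \frac{116425}{66}$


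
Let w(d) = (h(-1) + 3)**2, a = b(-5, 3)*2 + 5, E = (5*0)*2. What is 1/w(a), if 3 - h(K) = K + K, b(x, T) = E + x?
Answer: 1/64 ≈ 0.015625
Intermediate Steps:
E = 0 (E = 0*2 = 0)
b(x, T) = x (b(x, T) = 0 + x = x)
h(K) = 3 - 2*K (h(K) = 3 - (K + K) = 3 - 2*K)
a = -5 (a = -5*2 + 5 = -10 + 5 = -5)
w(d) = 64 (w(d) = ((3 - 2*(-1)) + 3)**2 = ((3 + 2) + 3)**2 = (5 + 3)**2 = 8**2 = 64)
1/w(a) = 1/64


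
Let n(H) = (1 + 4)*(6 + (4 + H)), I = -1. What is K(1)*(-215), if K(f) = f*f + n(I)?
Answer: -9890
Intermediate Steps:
n(H) = 50 + 5*H (n(H) = 5*(10 + H) = 50 + 5*H)
K(f) = 45 + f**2 (K(f) = f*f + (50 + 5*(-1)) = f**2 + (50 - 5) = f**2 + 45 = 45 + f**2)
K(1)*(-215) = (45 + 1**2)*(-215) = (45 + 1)*(-215) = 46*(-215) = -9890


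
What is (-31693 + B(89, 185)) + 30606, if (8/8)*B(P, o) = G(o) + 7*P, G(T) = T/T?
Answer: -463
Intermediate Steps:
G(T) = 1
B(P, o) = 1 + 7*P
(-31693 + B(89, 185)) + 30606 = (-31693 + (1 + 7*89)) + 30606 = (-31693 + (1 + 623)) + 30606 = (-31693 + 624) + 30606 = -31069 + 30606 = -463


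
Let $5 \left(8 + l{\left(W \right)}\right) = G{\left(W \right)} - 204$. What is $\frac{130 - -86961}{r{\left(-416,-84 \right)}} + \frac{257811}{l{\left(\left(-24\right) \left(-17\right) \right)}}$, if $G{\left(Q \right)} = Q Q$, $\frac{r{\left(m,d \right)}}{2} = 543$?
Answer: $\frac{1587617975}{18051492} \approx 87.949$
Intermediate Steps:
$r{\left(m,d \right)} = 1086$ ($r{\left(m,d \right)} = 2 \cdot 543 = 1086$)
$G{\left(Q \right)} = Q^{2}$
$l{\left(W \right)} = - \frac{244}{5} + \frac{W^{2}}{5}$ ($l{\left(W \right)} = -8 + \frac{W^{2} - 204}{5} = -8 + \frac{-204 + W^{2}}{5} = -8 + \left(- \frac{204}{5} + \frac{W^{2}}{5}\right) = - \frac{244}{5} + \frac{W^{2}}{5}$)
$\frac{130 - -86961}{r{\left(-416,-84 \right)}} + \frac{257811}{l{\left(\left(-24\right) \left(-17\right) \right)}} = \frac{130 - -86961}{1086} + \frac{257811}{- \frac{244}{5} + \frac{\left(\left(-24\right) \left(-17\right)\right)^{2}}{5}} = \left(130 + 86961\right) \frac{1}{1086} + \frac{257811}{- \frac{244}{5} + \frac{408^{2}}{5}} = 87091 \cdot \frac{1}{1086} + \frac{257811}{- \frac{244}{5} + \frac{1}{5} \cdot 166464} = \frac{87091}{1086} + \frac{257811}{- \frac{244}{5} + \frac{166464}{5}} = \frac{87091}{1086} + \frac{257811}{33244} = \frac{1587617975}{18051492}$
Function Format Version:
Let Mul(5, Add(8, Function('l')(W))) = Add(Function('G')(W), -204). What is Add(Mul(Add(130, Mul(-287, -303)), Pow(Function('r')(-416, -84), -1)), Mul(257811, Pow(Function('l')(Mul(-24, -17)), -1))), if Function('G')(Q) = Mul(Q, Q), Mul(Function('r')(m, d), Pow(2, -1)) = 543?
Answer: Rational(1587617975, 18051492) ≈ 87.949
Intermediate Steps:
Function('r')(m, d) = 1086 (Function('r')(m, d) = Mul(2, 543) = 1086)
Function('G')(Q) = Pow(Q, 2)
Function('l')(W) = Add(Rational(-244, 5), Mul(Rational(1, 5), Pow(W, 2))) (Function('l')(W) = Add(-8, Mul(Rational(1, 5), Add(Pow(W, 2), -204))) = Add(-8, Mul(Rational(1, 5), Add(-204, Pow(W, 2)))) = Add(-8, Add(Rational(-204, 5), Mul(Rational(1, 5), Pow(W, 2)))) = Add(Rational(-244, 5), Mul(Rational(1, 5), Pow(W, 2))))
Add(Mul(Add(130, Mul(-287, -303)), Pow(Function('r')(-416, -84), -1)), Mul(257811, Pow(Function('l')(Mul(-24, -17)), -1))) = Add(Mul(Add(130, Mul(-287, -303)), Pow(1086, -1)), Mul(257811, Pow(Add(Rational(-244, 5), Mul(Rational(1, 5), Pow(Mul(-24, -17), 2))), -1))) = Add(Mul(Add(130, 86961), Rational(1, 1086)), Mul(257811, Pow(Add(Rational(-244, 5), Mul(Rational(1, 5), Pow(408, 2))), -1))) = Add(Mul(87091, Rational(1, 1086)), Mul(257811, Pow(Add(Rational(-244, 5), Mul(Rational(1, 5), 166464)), -1))) = Add(Rational(87091, 1086), Mul(257811, Pow(Add(Rational(-244, 5), Rational(166464, 5)), -1))) = Add(Rational(87091, 1086), Mul(257811, Pow(33244, -1))) = Add(Rational(87091, 1086), Mul(257811, Rational(1, 33244))) = Add(Rational(87091, 1086), Rational(257811, 33244)) = Rational(1587617975, 18051492)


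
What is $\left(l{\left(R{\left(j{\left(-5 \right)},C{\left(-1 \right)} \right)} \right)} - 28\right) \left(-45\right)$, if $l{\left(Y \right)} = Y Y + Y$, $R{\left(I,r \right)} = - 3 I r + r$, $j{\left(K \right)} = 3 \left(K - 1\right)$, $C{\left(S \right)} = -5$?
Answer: $-3389490$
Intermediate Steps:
$j{\left(K \right)} = -3 + 3 K$ ($j{\left(K \right)} = 3 \left(-1 + K\right) = -3 + 3 K$)
$R{\left(I,r \right)} = r - 3 I r$ ($R{\left(I,r \right)} = - 3 I r + r = r - 3 I r$)
$l{\left(Y \right)} = Y + Y^{2}$ ($l{\left(Y \right)} = Y^{2} + Y = Y + Y^{2}$)
$\left(l{\left(R{\left(j{\left(-5 \right)},C{\left(-1 \right)} \right)} \right)} - 28\right) \left(-45\right) = \left(- 5 \left(1 - 3 \left(-3 + 3 \left(-5\right)\right)\right) \left(1 - 5 \left(1 - 3 \left(-3 + 3 \left(-5\right)\right)\right)\right) - 28\right) \left(-45\right) = \left(- 5 \left(1 - 3 \left(-3 - 15\right)\right) \left(1 - 5 \left(1 - 3 \left(-3 - 15\right)\right)\right) - 28\right) \left(-45\right) = \left(- 5 \left(1 - -54\right) \left(1 - 5 \left(1 - -54\right)\right) - 28\right) \left(-45\right) = \left(- 5 \left(1 + 54\right) \left(1 - 5 \left(1 + 54\right)\right) - 28\right) \left(-45\right) = \left(\left(-5\right) 55 \left(1 - 275\right) - 28\right) \left(-45\right) = \left(- 275 \left(1 - 275\right) - 28\right) \left(-45\right) = \left(\left(-275\right) \left(-274\right) - 28\right) \left(-45\right) = \left(75350 - 28\right) \left(-45\right) = 75322 \left(-45\right) = -3389490$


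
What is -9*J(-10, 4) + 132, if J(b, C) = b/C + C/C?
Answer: 291/2 ≈ 145.50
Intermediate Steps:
J(b, C) = 1 + b/C (J(b, C) = b/C + 1 = 1 + b/C)
-9*J(-10, 4) + 132 = -9*(4 - 10)/4 + 132 = -9*(-6)/4 + 132 = -9*(-3/2) + 132 = 27/2 + 132 = 291/2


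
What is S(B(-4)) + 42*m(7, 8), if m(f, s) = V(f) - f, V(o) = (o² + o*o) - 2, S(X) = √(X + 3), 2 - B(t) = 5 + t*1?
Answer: 3740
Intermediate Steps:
B(t) = -3 - t (B(t) = 2 - (5 + t*1) = 2 - (5 + t) = 2 + (-5 - t) = -3 - t)
S(X) = √(3 + X)
V(o) = -2 + 2*o² (V(o) = (o² + o²) - 2 = 2*o² - 2 = -2 + 2*o²)
m(f, s) = -2 - f + 2*f² (m(f, s) = (-2 + 2*f²) - f = -2 - f + 2*f²)
S(B(-4)) + 42*m(7, 8) = √(3 + (-3 - 1*(-4))) + 42*(-2 - 1*7 + 2*7²) = √(3 + (-3 + 4)) + 42*(-2 - 7 + 2*49) = √(3 + 1) + 42*(-2 - 7 + 98) = √4 + 42*89 = 2 + 3738 = 3740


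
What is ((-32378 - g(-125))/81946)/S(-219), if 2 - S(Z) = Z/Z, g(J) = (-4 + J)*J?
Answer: -48503/81946 ≈ -0.59189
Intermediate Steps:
g(J) = J*(-4 + J)
S(Z) = 1 (S(Z) = 2 - Z/Z = 2 - 1*1 = 2 - 1 = 1)
((-32378 - g(-125))/81946)/S(-219) = ((-32378 - (-125)*(-4 - 125))/81946)/1 = ((-32378 - (-125)*(-129))*(1/81946))*1 = ((-32378 - 1*16125)*(1/81946))*1 = ((-32378 - 16125)*(1/81946))*1 = -48503*1/81946*1 = -48503/81946*1 = -48503/81946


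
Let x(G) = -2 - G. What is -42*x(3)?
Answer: 210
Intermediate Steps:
-42*x(3) = -42*(-2 - 1*3) = -42*(-2 - 3) = -42*(-5) = 210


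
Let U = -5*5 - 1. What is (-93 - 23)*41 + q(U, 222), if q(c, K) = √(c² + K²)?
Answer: -4756 + 2*√12490 ≈ -4532.5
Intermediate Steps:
U = -26 (U = -25 - 1 = -26)
q(c, K) = √(K² + c²)
(-93 - 23)*41 + q(U, 222) = (-93 - 23)*41 + √(222² + (-26)²) = -116*41 + √(49284 + 676) = -4756 + √49960 = -4756 + 2*√12490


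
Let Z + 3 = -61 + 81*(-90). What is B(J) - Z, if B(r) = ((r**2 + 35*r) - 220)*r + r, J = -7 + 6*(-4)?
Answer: 17987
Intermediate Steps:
J = -31 (J = -7 - 24 = -31)
B(r) = r + r*(-220 + r**2 + 35*r) (B(r) = (-220 + r**2 + 35*r)*r + r = r*(-220 + r**2 + 35*r) + r = r + r*(-220 + r**2 + 35*r))
Z = -7354 (Z = -3 + (-61 + 81*(-90)) = -3 + (-61 - 7290) = -3 - 7351 = -7354)
B(J) - Z = -31*(-219 + (-31)**2 + 35*(-31)) - 1*(-7354) = -31*(-219 + 961 - 1085) + 7354 = -31*(-343) + 7354 = 10633 + 7354 = 17987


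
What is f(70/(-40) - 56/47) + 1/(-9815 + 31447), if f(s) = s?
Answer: -2990577/1016704 ≈ -2.9414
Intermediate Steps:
f(70/(-40) - 56/47) + 1/(-9815 + 31447) = (70/(-40) - 56/47) + 1/(-9815 + 31447) = (70*(-1/40) - 56*1/47) + 1/21632 = (-7/4 - 56/47) + 1/21632 = -553/188 + 1/21632 = -2990577/1016704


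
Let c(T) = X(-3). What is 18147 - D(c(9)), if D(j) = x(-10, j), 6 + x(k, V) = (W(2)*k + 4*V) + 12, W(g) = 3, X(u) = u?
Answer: 18183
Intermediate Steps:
c(T) = -3
x(k, V) = 6 + 3*k + 4*V (x(k, V) = -6 + ((3*k + 4*V) + 12) = -6 + (12 + 3*k + 4*V) = 6 + 3*k + 4*V)
D(j) = -24 + 4*j (D(j) = 6 + 3*(-10) + 4*j = 6 - 30 + 4*j = -24 + 4*j)
18147 - D(c(9)) = 18147 - (-24 + 4*(-3)) = 18147 - (-24 - 12) = 18147 - 1*(-36) = 18147 + 36 = 18183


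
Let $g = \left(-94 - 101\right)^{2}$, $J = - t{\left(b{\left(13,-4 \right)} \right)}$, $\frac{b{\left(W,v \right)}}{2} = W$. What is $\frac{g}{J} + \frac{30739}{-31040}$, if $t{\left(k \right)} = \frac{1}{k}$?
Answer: $- \frac{30687726739}{31040} \approx -9.8865 \cdot 10^{5}$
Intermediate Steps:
$b{\left(W,v \right)} = 2 W$
$J = - \frac{1}{26}$ ($J = - \frac{1}{2 \cdot 13} = - \frac{1}{26} \approx -0.038462$)
$g = 38025$ ($g = \left(-195\right)^{2} = 38025$)
$\frac{g}{J} + \frac{30739}{-31040} = \frac{38025}{- \frac{1}{26}} + \frac{30739}{-31040} = 38025 \left(-26\right) + 30739 \left(- \frac{1}{31040}\right) = -988650 - \frac{30739}{31040} = - \frac{30687726739}{31040}$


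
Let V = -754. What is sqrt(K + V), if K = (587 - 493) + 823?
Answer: sqrt(163) ≈ 12.767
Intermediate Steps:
K = 917 (K = 94 + 823 = 917)
sqrt(K + V) = sqrt(917 - 754) = sqrt(163)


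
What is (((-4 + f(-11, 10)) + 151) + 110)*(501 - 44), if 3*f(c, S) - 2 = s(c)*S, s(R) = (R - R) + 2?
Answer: 362401/3 ≈ 1.2080e+5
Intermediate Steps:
s(R) = 2 (s(R) = 0 + 2 = 2)
f(c, S) = 2/3 + 2*S/3 (f(c, S) = 2/3 + (2*S)/3 = 2/3 + 2*S/3)
(((-4 + f(-11, 10)) + 151) + 110)*(501 - 44) = (((-4 + (2/3 + (2/3)*10)) + 151) + 110)*(501 - 44) = (((-4 + (2/3 + 20/3)) + 151) + 110)*457 = (((-4 + 22/3) + 151) + 110)*457 = ((10/3 + 151) + 110)*457 = (463/3 + 110)*457 = (793/3)*457 = 362401/3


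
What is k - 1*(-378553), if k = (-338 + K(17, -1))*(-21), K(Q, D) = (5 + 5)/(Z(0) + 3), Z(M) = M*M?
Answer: 385581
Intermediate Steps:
Z(M) = M²
K(Q, D) = 10/3 (K(Q, D) = (5 + 5)/(0² + 3) = 10/(0 + 3) = 10/3)
k = 7028 (k = (-338 + 10/3)*(-21) = -1004/3*(-21) = 7028)
k - 1*(-378553) = 7028 - 1*(-378553) = 7028 + 378553 = 385581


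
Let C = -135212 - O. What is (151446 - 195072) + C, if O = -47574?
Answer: -131264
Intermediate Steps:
C = -87638 (C = -135212 - 1*(-47574) = -135212 + 47574 = -87638)
(151446 - 195072) + C = (151446 - 195072) - 87638 = -43626 - 87638 = -131264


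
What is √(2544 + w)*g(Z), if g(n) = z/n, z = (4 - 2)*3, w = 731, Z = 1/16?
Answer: 480*√131 ≈ 5493.9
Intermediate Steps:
Z = 1/16 ≈ 0.062500
z = 6 (z = 2*3 = 6)
g(n) = 6/n
√(2544 + w)*g(Z) = √(2544 + 731)*(6/(1/16)) = √3275*(6*16) = (5*√131)*96 = 480*√131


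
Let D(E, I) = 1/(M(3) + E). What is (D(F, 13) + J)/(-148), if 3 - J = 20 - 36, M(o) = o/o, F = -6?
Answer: -47/370 ≈ -0.12703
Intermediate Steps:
M(o) = 1
D(E, I) = 1/(1 + E)
J = 19 (J = 3 - (20 - 36) = 3 - 1*(-16) = 3 + 16 = 19)
(D(F, 13) + J)/(-148) = (1/(1 - 6) + 19)/(-148) = (1/(-5) + 19)*(-1/148) = (-⅕ + 19)*(-1/148) = (94/5)*(-1/148) = -47/370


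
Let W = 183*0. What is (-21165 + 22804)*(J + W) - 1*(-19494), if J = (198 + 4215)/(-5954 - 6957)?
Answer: 244454127/12911 ≈ 18934.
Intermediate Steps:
J = -4413/12911 (J = 4413/(-12911) = 4413*(-1/12911) = -4413/12911 ≈ -0.34180)
W = 0
(-21165 + 22804)*(J + W) - 1*(-19494) = (-21165 + 22804)*(-4413/12911 + 0) - 1*(-19494) = 1639*(-4413/12911) + 19494 = -7232907/12911 + 19494 = 244454127/12911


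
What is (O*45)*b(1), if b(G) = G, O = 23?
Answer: 1035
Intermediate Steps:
(O*45)*b(1) = (23*45)*1 = 1035*1 = 1035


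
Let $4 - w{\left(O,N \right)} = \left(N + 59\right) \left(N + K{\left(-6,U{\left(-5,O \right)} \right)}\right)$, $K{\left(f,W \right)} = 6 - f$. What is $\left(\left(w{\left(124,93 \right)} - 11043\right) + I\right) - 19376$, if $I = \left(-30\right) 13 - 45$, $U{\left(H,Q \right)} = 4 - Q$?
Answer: $-46810$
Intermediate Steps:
$w{\left(O,N \right)} = 4 - \left(12 + N\right) \left(59 + N\right)$ ($w{\left(O,N \right)} = 4 - \left(N + 59\right) \left(N + \left(6 - -6\right)\right) = 4 - \left(59 + N\right) \left(N + \left(6 + 6\right)\right) = 4 - \left(59 + N\right) \left(N + 12\right) = 4 - \left(59 + N\right) \left(12 + N\right) = 4 - \left(12 + N\right) \left(59 + N\right)$)
$I = -435$ ($I = -390 - 45 = -435$)
$\left(\left(w{\left(124,93 \right)} - 11043\right) + I\right) - 19376 = \left(\left(\left(-704 - 93^{2} - 6603\right) - 11043\right) - 435\right) - 19376 = \left(\left(\left(-704 - 8649 - 6603\right) - 11043\right) - 435\right) - 19376 = \left(\left(-15956 - 11043\right) - 435\right) - 19376 = \left(-26999 - 435\right) - 19376 = -27434 - 19376 = -46810$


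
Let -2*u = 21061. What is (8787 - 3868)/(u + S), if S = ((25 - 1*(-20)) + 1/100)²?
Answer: -49190000/85045999 ≈ -0.57839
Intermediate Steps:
u = -21061/2 (u = -½*21061 = -21061/2 ≈ -10531.)
S = 20259001/10000 (S = ((25 + 20) + 1/100)² = (45 + 1/100)² = (4501/100)² = 20259001/10000 ≈ 2025.9)
(8787 - 3868)/(u + S) = (8787 - 3868)/(-21061/2 + 20259001/10000) = 4919/(-85045999/10000) = 4919*(-10000/85045999) = -49190000/85045999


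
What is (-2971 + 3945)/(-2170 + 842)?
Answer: -487/664 ≈ -0.73343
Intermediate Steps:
(-2971 + 3945)/(-2170 + 842) = 974/(-1328) = 974*(-1/1328) = -487/664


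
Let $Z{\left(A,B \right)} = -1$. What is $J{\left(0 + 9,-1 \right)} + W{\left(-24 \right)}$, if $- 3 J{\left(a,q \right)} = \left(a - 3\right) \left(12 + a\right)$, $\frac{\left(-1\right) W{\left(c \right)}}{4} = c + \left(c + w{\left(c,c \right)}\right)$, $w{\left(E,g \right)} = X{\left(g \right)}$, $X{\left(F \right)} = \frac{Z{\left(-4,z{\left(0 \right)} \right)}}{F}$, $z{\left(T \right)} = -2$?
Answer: $\frac{899}{6} \approx 149.83$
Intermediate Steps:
$X{\left(F \right)} = - \frac{1}{F}$
$w{\left(E,g \right)} = - \frac{1}{g}$
$W{\left(c \right)} = - 8 c + \frac{4}{c}$ ($W{\left(c \right)} = - 4 \left(c + \left(c - \frac{1}{c}\right)\right) = - 4 \left(- \frac{1}{c} + 2 c\right) = - 8 c + \frac{4}{c}$)
$J{\left(a,q \right)} = - \frac{\left(-3 + a\right) \left(12 + a\right)}{3}$ ($J{\left(a,q \right)} = - \frac{\left(a - 3\right) \left(12 + a\right)}{3} = - \frac{\left(-3 + a\right) \left(12 + a\right)}{3}$)
$J{\left(0 + 9,-1 \right)} + W{\left(-24 \right)} = \left(12 - 3 \left(0 + 9\right) - \frac{\left(0 + 9\right)^{2}}{3}\right) + \left(\left(-8\right) \left(-24\right) + \frac{4}{-24}\right) = \left(12 - 27 - \frac{9^{2}}{3}\right) + \left(192 + 4 \left(- \frac{1}{24}\right)\right) = \left(12 - 27 - 27\right) + \left(192 - \frac{1}{6}\right) = \left(12 - 27 - 27\right) + \frac{1151}{6} = -42 + \frac{1151}{6} = \frac{899}{6}$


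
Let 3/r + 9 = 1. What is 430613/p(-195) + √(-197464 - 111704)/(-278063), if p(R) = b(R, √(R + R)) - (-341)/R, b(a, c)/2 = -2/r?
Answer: 83969535/1739 - 12*I*√2147/278063 ≈ 48286.0 - 0.0019997*I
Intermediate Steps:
r = -3/8 (r = 3/(-9 + 1) = 3/(-8) = 3*(-⅛) = -3/8 ≈ -0.37500)
b(a, c) = 32/3 (b(a, c) = 2*(-2/(-3/8)) = 2*(-2*(-8/3)) = 2*(16/3) = 32/3)
p(R) = 32/3 + 341/R (p(R) = 32/3 - (-341)/R = 32/3 + 341/R)
430613/p(-195) + √(-197464 - 111704)/(-278063) = 430613/(32/3 + 341/(-195)) + √(-197464 - 111704)/(-278063) = 430613/(32/3 + 341*(-1/195)) + √(-309168)*(-1/278063) = 430613/(32/3 - 341/195) + (12*I*√2147)*(-1/278063) = 430613/(1739/195) - 12*I*√2147/278063 = 430613*(195/1739) - 12*I*√2147/278063 = 83969535/1739 - 12*I*√2147/278063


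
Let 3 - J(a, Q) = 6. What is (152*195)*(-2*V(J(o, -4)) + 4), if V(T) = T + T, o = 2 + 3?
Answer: 474240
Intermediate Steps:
o = 5
J(a, Q) = -3 (J(a, Q) = 3 - 1*6 = 3 - 6 = -3)
V(T) = 2*T
(152*195)*(-2*V(J(o, -4)) + 4) = (152*195)*(-4*(-3) + 4) = 29640*(-2*(-6) + 4) = 29640*(12 + 4) = 29640*16 = 474240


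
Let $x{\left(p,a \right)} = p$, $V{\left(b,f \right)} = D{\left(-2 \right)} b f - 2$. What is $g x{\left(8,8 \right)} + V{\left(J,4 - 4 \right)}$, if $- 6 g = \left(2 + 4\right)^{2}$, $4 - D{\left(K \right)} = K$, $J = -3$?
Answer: $-50$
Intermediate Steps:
$D{\left(K \right)} = 4 - K$
$V{\left(b,f \right)} = -2 + 6 b f$ ($V{\left(b,f \right)} = \left(4 - -2\right) b f - 2 = \left(4 + 2\right) b f - 2 = 6 b f - 2 = -2 + 6 b f$)
$g = -6$ ($g = - \frac{\left(2 + 4\right)^{2}}{6} = - \frac{6^{2}}{6} = \left(- \frac{1}{6}\right) 36 = -6$)
$g x{\left(8,8 \right)} + V{\left(J,4 - 4 \right)} = \left(-6\right) 8 - \left(2 + 18 \left(4 - 4\right)\right) = -48 - \left(2 + 18 \left(4 - 4\right)\right) = -48 - \left(2 + 18 \cdot 0\right) = -48 + \left(-2 + 0\right) = -48 - 2 = -50$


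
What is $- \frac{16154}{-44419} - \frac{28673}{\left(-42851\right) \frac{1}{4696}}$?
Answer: $\frac{10190187138}{3242587} \approx 3142.6$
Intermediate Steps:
$- \frac{16154}{-44419} - \frac{28673}{\left(-42851\right) \frac{1}{4696}} = \left(-16154\right) \left(- \frac{1}{44419}\right) - \frac{28673}{\left(-42851\right) \frac{1}{4696}} = \frac{16154}{44419} - \frac{28673}{- \frac{73}{8}} = \frac{16154}{44419} - - \frac{229384}{73} = \frac{16154}{44419} + \frac{229384}{73} = \frac{10190187138}{3242587}$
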